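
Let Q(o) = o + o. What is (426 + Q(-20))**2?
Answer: 148996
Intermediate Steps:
Q(o) = 2*o
(426 + Q(-20))**2 = (426 + 2*(-20))**2 = (426 - 40)**2 = 386**2 = 148996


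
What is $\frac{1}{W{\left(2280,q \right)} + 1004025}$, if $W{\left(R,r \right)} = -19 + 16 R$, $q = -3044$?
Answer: $\frac{1}{1040486} \approx 9.6109 \cdot 10^{-7}$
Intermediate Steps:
$\frac{1}{W{\left(2280,q \right)} + 1004025} = \frac{1}{\left(-19 + 16 \cdot 2280\right) + 1004025} = \frac{1}{\left(-19 + 36480\right) + 1004025} = \frac{1}{36461 + 1004025} = \frac{1}{1040486}$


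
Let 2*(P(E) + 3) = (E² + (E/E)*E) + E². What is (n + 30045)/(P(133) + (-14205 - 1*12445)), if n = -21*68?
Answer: -57234/17795 ≈ -3.2163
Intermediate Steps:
n = -1428
P(E) = -3 + E² + E/2 (P(E) = -3 + ((E² + (E/E)*E) + E²)/2 = -3 + ((E² + 1*E) + E²)/2 = -3 + ((E² + E) + E²)/2 = -3 + ((E + E²) + E²)/2 = -3 + (E + 2*E²)/2 = -3 + (E² + E/2) = -3 + E² + E/2)
(n + 30045)/(P(133) + (-14205 - 1*12445)) = (-1428 + 30045)/((-3 + 133² + (½)*133) + (-14205 - 1*12445)) = 28617/((-3 + 17689 + 133/2) + (-14205 - 12445)) = 28617/(35505/2 - 26650) = 28617/(-17795/2) = 28617*(-2/17795) = -57234/17795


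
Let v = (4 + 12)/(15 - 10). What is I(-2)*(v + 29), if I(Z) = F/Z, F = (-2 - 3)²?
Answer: -805/2 ≈ -402.50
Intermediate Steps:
F = 25 (F = (-5)² = 25)
v = 16/5 ≈ 3.2000
I(Z) = 25/Z
I(-2)*(v + 29) = (25/(-2))*(16/5 + 29) = (25*(-½))*(161/5) = -25/2*161/5 = -805/2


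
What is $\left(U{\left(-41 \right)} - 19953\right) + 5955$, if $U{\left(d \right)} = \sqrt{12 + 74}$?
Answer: $-13998 + \sqrt{86} \approx -13989.0$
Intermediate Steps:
$U{\left(d \right)} = \sqrt{86}$
$\left(U{\left(-41 \right)} - 19953\right) + 5955 = \left(\sqrt{86} - 19953\right) + 5955 = \left(-19953 + \sqrt{86}\right) + 5955 = -13998 + \sqrt{86}$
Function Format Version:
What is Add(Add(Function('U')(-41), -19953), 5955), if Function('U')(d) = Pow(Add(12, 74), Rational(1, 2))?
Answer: Add(-13998, Pow(86, Rational(1, 2))) ≈ -13989.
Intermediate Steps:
Function('U')(d) = Pow(86, Rational(1, 2))
Add(Add(Function('U')(-41), -19953), 5955) = Add(Add(Pow(86, Rational(1, 2)), -19953), 5955) = Add(Add(-19953, Pow(86, Rational(1, 2))), 5955) = Add(-13998, Pow(86, Rational(1, 2)))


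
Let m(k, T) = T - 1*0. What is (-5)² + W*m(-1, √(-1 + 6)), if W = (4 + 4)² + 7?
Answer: 25 + 71*√5 ≈ 183.76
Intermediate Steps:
m(k, T) = T (m(k, T) = T + 0 = T)
W = 71 (W = 8² + 7 = 64 + 7 = 71)
(-5)² + W*m(-1, √(-1 + 6)) = (-5)² + 71*√(-1 + 6) = 25 + 71*√5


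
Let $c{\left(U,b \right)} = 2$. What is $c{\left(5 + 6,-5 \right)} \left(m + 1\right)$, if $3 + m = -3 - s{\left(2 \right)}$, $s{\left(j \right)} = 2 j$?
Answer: $-18$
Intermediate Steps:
$m = -10$ ($m = -3 - \left(3 + 2 \cdot 2\right) = -3 - 7 = -10$)
$c{\left(5 + 6,-5 \right)} \left(m + 1\right) = 2 \left(-10 + 1\right) = 2 \left(-9\right) = -18$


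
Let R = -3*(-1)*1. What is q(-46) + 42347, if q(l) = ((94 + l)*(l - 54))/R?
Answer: 40747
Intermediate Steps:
R = 3 (R = 3*1 = 3)
q(l) = (-54 + l)*(94 + l)/3 (q(l) = ((94 + l)*(l - 54))/3 = ((94 + l)*(-54 + l))*(⅓) = ((-54 + l)*(94 + l))*(⅓) = (-54 + l)*(94 + l)/3)
q(-46) + 42347 = (-1692 + (⅓)*(-46)² + (40/3)*(-46)) + 42347 = (-1692 + (⅓)*2116 - 1840/3) + 42347 = (-1692 + 2116/3 - 1840/3) + 42347 = -1600 + 42347 = 40747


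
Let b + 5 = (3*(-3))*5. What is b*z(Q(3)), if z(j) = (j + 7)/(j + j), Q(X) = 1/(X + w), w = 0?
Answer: -550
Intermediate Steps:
Q(X) = 1/X (Q(X) = 1/(X + 0) = 1/X)
b = -50 (b = -5 + (3*(-3))*5 = -5 - 9*5 = -5 - 45 = -50)
z(j) = (7 + j)/(2*j) (z(j) = (7 + j)/((2*j)) = (7 + j)*(1/(2*j)) = (7 + j)/(2*j))
b*z(Q(3)) = -25*(7 + 1/3)/(1/3) = -25*(7 + 1/3)/1/3 = -25*3*22/3 = -50*11 = -550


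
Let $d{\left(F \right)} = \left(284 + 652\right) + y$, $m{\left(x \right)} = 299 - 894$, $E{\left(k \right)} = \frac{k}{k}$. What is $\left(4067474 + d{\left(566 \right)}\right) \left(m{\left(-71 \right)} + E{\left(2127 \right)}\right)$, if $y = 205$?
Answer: $-2416757310$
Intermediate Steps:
$E{\left(k \right)} = 1$
$m{\left(x \right)} = -595$
$d{\left(F \right)} = 1141$ ($d{\left(F \right)} = \left(284 + 652\right) + 205 = 936 + 205 = 1141$)
$\left(4067474 + d{\left(566 \right)}\right) \left(m{\left(-71 \right)} + E{\left(2127 \right)}\right) = \left(4067474 + 1141\right) \left(-595 + 1\right) = 4068615 \left(-594\right) = -2416757310$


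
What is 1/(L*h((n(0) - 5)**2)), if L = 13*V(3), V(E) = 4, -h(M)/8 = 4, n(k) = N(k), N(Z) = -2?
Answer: -1/1664 ≈ -0.00060096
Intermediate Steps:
n(k) = -2
h(M) = -32 (h(M) = -8*4 = -32)
L = 52 (L = 13*4 = 52)
1/(L*h((n(0) - 5)**2)) = 1/(52*(-32)) = 1/(-1664) = -1/1664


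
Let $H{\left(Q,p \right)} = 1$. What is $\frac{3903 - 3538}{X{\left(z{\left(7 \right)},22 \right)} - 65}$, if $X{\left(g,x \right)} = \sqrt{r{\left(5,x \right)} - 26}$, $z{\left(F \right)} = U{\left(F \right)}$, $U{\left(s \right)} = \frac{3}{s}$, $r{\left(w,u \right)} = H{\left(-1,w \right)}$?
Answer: $- \frac{949}{170} - \frac{73 i}{170} \approx -5.5824 - 0.42941 i$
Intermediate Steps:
$r{\left(w,u \right)} = 1$
$z{\left(F \right)} = \frac{3}{F}$
$X{\left(g,x \right)} = 5 i$ ($X{\left(g,x \right)} = \sqrt{1 - 26} = \sqrt{-25} = 5 i$)
$\frac{3903 - 3538}{X{\left(z{\left(7 \right)},22 \right)} - 65} = \frac{3903 - 3538}{5 i - 65} = \frac{365}{-65 + 5 i} = 365 \frac{-65 - 5 i}{4250} = \frac{73 \left(-65 - 5 i\right)}{850}$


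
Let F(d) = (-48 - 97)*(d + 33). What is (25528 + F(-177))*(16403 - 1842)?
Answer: 675746888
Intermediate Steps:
F(d) = -4785 - 145*d (F(d) = -145*(33 + d) = -4785 - 145*d)
(25528 + F(-177))*(16403 - 1842) = (25528 + (-4785 - 145*(-177)))*(16403 - 1842) = (25528 + (-4785 + 25665))*14561 = (25528 + 20880)*14561 = 46408*14561 = 675746888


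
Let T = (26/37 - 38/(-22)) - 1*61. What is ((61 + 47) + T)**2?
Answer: 404733924/165649 ≈ 2443.3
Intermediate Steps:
T = -23838/407 (T = (26*(1/37) - 38*(-1/22)) - 61 = (26/37 + 19/11) - 61 = 989/407 - 61 = -23838/407 ≈ -58.570)
((61 + 47) + T)**2 = ((61 + 47) - 23838/407)**2 = (108 - 23838/407)**2 = (20118/407)**2 = 404733924/165649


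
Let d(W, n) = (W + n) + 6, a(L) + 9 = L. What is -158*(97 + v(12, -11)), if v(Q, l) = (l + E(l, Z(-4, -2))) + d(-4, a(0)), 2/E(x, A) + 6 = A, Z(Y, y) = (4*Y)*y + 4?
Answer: -187388/15 ≈ -12493.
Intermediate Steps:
a(L) = -9 + L
Z(Y, y) = 4 + 4*Y*y (Z(Y, y) = 4*Y*y + 4 = 4 + 4*Y*y)
E(x, A) = 2/(-6 + A)
d(W, n) = 6 + W + n
v(Q, l) = -104/15 + l (v(Q, l) = (l + 2/(-6 + (4 + 4*(-4)*(-2)))) + (6 - 4 + (-9 + 0)) = (l + 2/(-6 + (4 + 32))) + (6 - 4 - 9) = (l + 2/(-6 + 36)) - 7 = (l + 2/30) - 7 = (l + 2*(1/30)) - 7 = (l + 1/15) - 7 = (1/15 + l) - 7 = -104/15 + l)
-158*(97 + v(12, -11)) = -158*(97 + (-104/15 - 11)) = -158*(97 - 269/15) = -158*1186/15 = -187388/15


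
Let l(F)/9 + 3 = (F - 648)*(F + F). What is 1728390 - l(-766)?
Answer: -17767815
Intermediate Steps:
l(F) = -27 + 18*F*(-648 + F) (l(F) = -27 + 9*((F - 648)*(F + F)) = -27 + 9*((-648 + F)*(2*F)) = -27 + 9*(2*F*(-648 + F)) = -27 + 18*F*(-648 + F))
1728390 - l(-766) = 1728390 - (-27 - 11664*(-766) + 18*(-766)**2) = 1728390 - (-27 + 8934624 + 18*586756) = 1728390 - (-27 + 8934624 + 10561608) = 1728390 - 1*19496205 = 1728390 - 19496205 = -17767815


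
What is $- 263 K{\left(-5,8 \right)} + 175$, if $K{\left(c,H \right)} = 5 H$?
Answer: $-10345$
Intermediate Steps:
$- 263 K{\left(-5,8 \right)} + 175 = - 263 \cdot 5 \cdot 8 + 175 = \left(-263\right) 40 + 175 = -10520 + 175 = -10345$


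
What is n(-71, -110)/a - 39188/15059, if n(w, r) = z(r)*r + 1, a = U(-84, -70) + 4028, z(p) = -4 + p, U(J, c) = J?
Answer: 34297447/59392696 ≈ 0.57747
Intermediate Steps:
a = 3944 (a = -84 + 4028 = 3944)
n(w, r) = 1 + r*(-4 + r) (n(w, r) = (-4 + r)*r + 1 = r*(-4 + r) + 1 = 1 + r*(-4 + r))
n(-71, -110)/a - 39188/15059 = (1 - 110*(-4 - 110))/3944 - 39188/15059 = (1 - 110*(-114))*(1/3944) - 39188*1/15059 = (1 + 12540)*(1/3944) - 39188/15059 = 12541*(1/3944) - 39188/15059 = 12541/3944 - 39188/15059 = 34297447/59392696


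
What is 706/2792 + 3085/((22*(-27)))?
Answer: -2048489/414612 ≈ -4.9407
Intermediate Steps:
706/2792 + 3085/((22*(-27))) = 706*(1/2792) + 3085/(-594) = 353/1396 + 3085*(-1/594) = 353/1396 - 3085/594 = -2048489/414612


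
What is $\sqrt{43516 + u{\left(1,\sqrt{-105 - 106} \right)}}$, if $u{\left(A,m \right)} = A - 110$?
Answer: $3 \sqrt{4823} \approx 208.34$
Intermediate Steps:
$u{\left(A,m \right)} = -110 + A$
$\sqrt{43516 + u{\left(1,\sqrt{-105 - 106} \right)}} = \sqrt{43516 + \left(-110 + 1\right)} = \sqrt{43516 - 109} = \sqrt{43407} = 3 \sqrt{4823}$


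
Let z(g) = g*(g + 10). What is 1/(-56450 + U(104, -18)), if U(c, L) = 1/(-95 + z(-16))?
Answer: -1/56449 ≈ -1.7715e-5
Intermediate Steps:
z(g) = g*(10 + g)
U(c, L) = 1 (U(c, L) = 1/(-95 - 16*(10 - 16)) = 1/(-95 - 16*(-6)) = 1/(-95 + 96) = 1/1 = 1)
1/(-56450 + U(104, -18)) = 1/(-56450 + 1) = 1/(-56449) = -1/56449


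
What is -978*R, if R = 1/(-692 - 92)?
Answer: 489/392 ≈ 1.2474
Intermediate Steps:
R = -1/784 (R = 1/(-784) = -1/784 ≈ -0.0012755)
-978*R = -978*(-1/784) = 489/392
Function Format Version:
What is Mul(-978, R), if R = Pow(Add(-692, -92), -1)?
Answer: Rational(489, 392) ≈ 1.2474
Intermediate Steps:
R = Rational(-1, 784) (R = Pow(-784, -1) = Rational(-1, 784) ≈ -0.0012755)
Mul(-978, R) = Mul(-978, Rational(-1, 784)) = Rational(489, 392)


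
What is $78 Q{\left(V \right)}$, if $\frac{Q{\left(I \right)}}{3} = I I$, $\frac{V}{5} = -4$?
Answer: $93600$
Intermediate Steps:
$V = -20$ ($V = 5 \left(-4\right) = -20$)
$Q{\left(I \right)} = 3 I^{2}$ ($Q{\left(I \right)} = 3 I I = 3 I^{2}$)
$78 Q{\left(V \right)} = 78 \cdot 3 \left(-20\right)^{2} = 78 \cdot 3 \cdot 400 = 78 \cdot 1200 = 93600$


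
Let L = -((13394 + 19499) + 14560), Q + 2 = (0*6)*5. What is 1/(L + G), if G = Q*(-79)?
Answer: -1/47295 ≈ -2.1144e-5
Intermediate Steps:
Q = -2 (Q = -2 + (0*6)*5 = -2 + 0*5 = -2 + 0 = -2)
G = 158 (G = -2*(-79) = 158)
L = -47453 (L = -(32893 + 14560) = -1*47453 = -47453)
1/(L + G) = 1/(-47453 + 158) = 1/(-47295) = -1/47295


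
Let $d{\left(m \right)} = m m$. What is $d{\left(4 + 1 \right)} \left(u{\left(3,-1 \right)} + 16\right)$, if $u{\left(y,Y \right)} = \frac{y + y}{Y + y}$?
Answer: $475$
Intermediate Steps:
$u{\left(y,Y \right)} = \frac{2 y}{Y + y}$
$d{\left(m \right)} = m^{2}$
$d{\left(4 + 1 \right)} \left(u{\left(3,-1 \right)} + 16\right) = \left(4 + 1\right)^{2} \left(2 \cdot 3 \frac{1}{-1 + 3} + 16\right) = 5^{2} \left(2 \cdot 3 \cdot \frac{1}{2} + 16\right) = 25 \left(2 \cdot 3 \cdot \frac{1}{2} + 16\right) = 25 \left(3 + 16\right) = 25 \cdot 19 = 475$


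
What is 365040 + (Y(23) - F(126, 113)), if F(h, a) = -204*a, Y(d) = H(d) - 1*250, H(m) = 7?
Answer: 387849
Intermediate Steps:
Y(d) = -243 (Y(d) = 7 - 1*250 = 7 - 250 = -243)
365040 + (Y(23) - F(126, 113)) = 365040 + (-243 - (-204)*113) = 365040 + (-243 - 1*(-23052)) = 365040 + (-243 + 23052) = 365040 + 22809 = 387849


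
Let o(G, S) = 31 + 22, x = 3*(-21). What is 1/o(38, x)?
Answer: 1/53 ≈ 0.018868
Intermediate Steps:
x = -63
o(G, S) = 53
1/o(38, x) = 1/53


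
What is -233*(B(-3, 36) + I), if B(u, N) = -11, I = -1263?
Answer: 296842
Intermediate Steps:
-233*(B(-3, 36) + I) = -233*(-11 - 1263) = -233*(-1274) = 296842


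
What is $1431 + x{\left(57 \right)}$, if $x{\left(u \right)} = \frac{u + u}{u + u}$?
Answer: $1432$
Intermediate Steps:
$x{\left(u \right)} = 1$ ($x{\left(u \right)} = \frac{2 u}{2 u} = 2 u \frac{1}{2 u} = 1$)
$1431 + x{\left(57 \right)} = 1431 + 1 = 1432$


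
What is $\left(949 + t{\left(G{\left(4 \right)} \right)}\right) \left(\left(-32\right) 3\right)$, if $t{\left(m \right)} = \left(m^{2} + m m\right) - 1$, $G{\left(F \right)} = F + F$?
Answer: $-103296$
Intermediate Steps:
$G{\left(F \right)} = 2 F$
$t{\left(m \right)} = -1 + 2 m^{2}$ ($t{\left(m \right)} = \left(m^{2} + m^{2}\right) - 1 = 2 m^{2} - 1 = -1 + 2 m^{2}$)
$\left(949 + t{\left(G{\left(4 \right)} \right)}\right) \left(\left(-32\right) 3\right) = \left(949 - \left(1 - 2 \left(2 \cdot 4\right)^{2}\right)\right) \left(\left(-32\right) 3\right) = \left(949 - \left(1 - 2 \cdot 8^{2}\right)\right) \left(-96\right) = \left(949 + \left(-1 + 2 \cdot 64\right)\right) \left(-96\right) = \left(949 + \left(-1 + 128\right)\right) \left(-96\right) = \left(949 + 127\right) \left(-96\right) = 1076 \left(-96\right) = -103296$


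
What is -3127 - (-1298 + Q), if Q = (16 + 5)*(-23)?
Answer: -1346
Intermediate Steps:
Q = -483 (Q = 21*(-23) = -483)
-3127 - (-1298 + Q) = -3127 - (-1298 - 483) = -3127 - 1*(-1781) = -3127 + 1781 = -1346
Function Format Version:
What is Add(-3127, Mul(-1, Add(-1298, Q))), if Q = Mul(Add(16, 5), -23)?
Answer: -1346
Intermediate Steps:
Q = -483 (Q = Mul(21, -23) = -483)
Add(-3127, Mul(-1, Add(-1298, Q))) = Add(-3127, Mul(-1, Add(-1298, -483))) = Add(-3127, Mul(-1, -1781)) = Add(-3127, 1781) = -1346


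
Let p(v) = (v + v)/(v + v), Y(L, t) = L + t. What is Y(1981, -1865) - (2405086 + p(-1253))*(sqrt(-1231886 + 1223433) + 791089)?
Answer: -1902637869627 - 2405087*I*sqrt(8453) ≈ -1.9026e+12 - 2.2112e+8*I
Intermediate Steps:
p(v) = 1 (p(v) = (2*v)/((2*v)) = (2*v)*(1/(2*v)) = 1)
Y(1981, -1865) - (2405086 + p(-1253))*(sqrt(-1231886 + 1223433) + 791089) = (1981 - 1865) - (2405086 + 1)*(sqrt(-1231886 + 1223433) + 791089) = 116 - 2405087*(sqrt(-8453) + 791089) = 116 - 2405087*(I*sqrt(8453) + 791089) = 116 - 2405087*(791089 + I*sqrt(8453)) = 116 - (1902637869743 + 2405087*I*sqrt(8453)) = 116 + (-1902637869743 - 2405087*I*sqrt(8453)) = -1902637869627 - 2405087*I*sqrt(8453)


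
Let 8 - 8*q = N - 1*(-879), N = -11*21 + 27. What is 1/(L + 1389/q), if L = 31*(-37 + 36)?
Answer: -667/31789 ≈ -0.020982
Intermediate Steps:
L = -31 (L = 31*(-1) = -31)
N = -204 (N = -231 + 27 = -204)
q = -667/8 (q = 1 - (-204 - 1*(-879))/8 = 1 - (-204 + 879)/8 = 1 - 1/8*675 = 1 - 675/8 = -667/8 ≈ -83.375)
1/(L + 1389/q) = 1/(-31 + 1389/(-667/8)) = 1/(-31 + 1389*(-8/667)) = 1/(-31 - 11112/667) = 1/(-31789/667) = -667/31789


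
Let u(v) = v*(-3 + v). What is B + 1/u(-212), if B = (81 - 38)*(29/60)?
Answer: 710479/34185 ≈ 20.783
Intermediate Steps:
B = 1247/60 (B = 43*(29*(1/60)) = 43*(29/60) = 1247/60 ≈ 20.783)
B + 1/u(-212) = 1247/60 + 1/(-212*(-3 - 212)) = 1247/60 + 1/(-212*(-215)) = 1247/60 + 1/45580 = 710479/34185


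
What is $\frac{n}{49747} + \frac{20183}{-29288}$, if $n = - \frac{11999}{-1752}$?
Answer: $- \frac{54960410545}{79770209946} \approx -0.68898$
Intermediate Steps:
$n = \frac{11999}{1752}$ ($n = \left(-11999\right) \left(- \frac{1}{1752}\right) = \frac{11999}{1752} \approx 6.8487$)
$\frac{n}{49747} + \frac{20183}{-29288} = \frac{11999}{1752 \cdot 49747} + \frac{20183}{-29288} = \frac{11999}{1752} \cdot \frac{1}{49747} + 20183 \left(- \frac{1}{29288}\right) = \frac{11999}{87156744} - \frac{20183}{29288} = - \frac{54960410545}{79770209946}$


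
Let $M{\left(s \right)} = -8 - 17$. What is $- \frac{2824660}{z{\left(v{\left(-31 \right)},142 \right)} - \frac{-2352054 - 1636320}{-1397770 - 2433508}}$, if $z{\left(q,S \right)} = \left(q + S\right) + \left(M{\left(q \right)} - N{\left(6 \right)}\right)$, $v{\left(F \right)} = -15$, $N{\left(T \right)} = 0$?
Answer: $- \frac{5411028857740}{193400991} \approx -27978.0$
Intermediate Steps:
$M{\left(s \right)} = -25$ ($M{\left(s \right)} = -8 - 17 = -25$)
$z{\left(q,S \right)} = -25 + S + q$ ($z{\left(q,S \right)} = \left(q + S\right) - 25 = \left(S + q\right) + \left(-25 + 0\right) = \left(S + q\right) - 25 = -25 + S + q$)
$- \frac{2824660}{z{\left(v{\left(-31 \right)},142 \right)} - \frac{-2352054 - 1636320}{-1397770 - 2433508}} = - \frac{2824660}{\left(-25 + 142 - 15\right) - \frac{-2352054 - 1636320}{-1397770 - 2433508}} = - \frac{2824660}{102 - - \frac{3988374}{-3831278}} = - \frac{2824660}{102 - \left(-3988374\right) \left(- \frac{1}{3831278}\right)} = - \frac{2824660}{102 - \frac{1994187}{1915639}} = - \frac{2824660}{\frac{193400991}{1915639}} = \left(-2824660\right) \frac{1915639}{193400991} = - \frac{5411028857740}{193400991}$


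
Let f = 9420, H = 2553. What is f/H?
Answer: 3140/851 ≈ 3.6898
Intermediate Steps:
f/H = 9420/2553 = 9420*(1/2553) = 3140/851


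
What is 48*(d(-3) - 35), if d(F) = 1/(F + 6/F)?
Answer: -8448/5 ≈ -1689.6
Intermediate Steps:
48*(d(-3) - 35) = 48*(-3/(6 + (-3)**2) - 35) = 48*(-3/(6 + 9) - 35) = 48*(-3/15 - 35) = 48*(-3*1/15 - 35) = 48*(-1/5 - 35) = 48*(-176/5) = -8448/5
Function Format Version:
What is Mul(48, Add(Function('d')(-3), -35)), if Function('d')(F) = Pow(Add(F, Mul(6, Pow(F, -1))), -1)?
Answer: Rational(-8448, 5) ≈ -1689.6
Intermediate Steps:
Mul(48, Add(Function('d')(-3), -35)) = Mul(48, Add(Mul(-3, Pow(Add(6, Pow(-3, 2)), -1)), -35)) = Mul(48, Add(Mul(-3, Pow(Add(6, 9), -1)), -35)) = Mul(48, Add(Mul(-3, Pow(15, -1)), -35)) = Mul(48, Add(Mul(-3, Rational(1, 15)), -35)) = Mul(48, Add(Rational(-1, 5), -35)) = Mul(48, Rational(-176, 5)) = Rational(-8448, 5)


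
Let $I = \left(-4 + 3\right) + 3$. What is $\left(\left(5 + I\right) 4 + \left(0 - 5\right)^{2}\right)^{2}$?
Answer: $2809$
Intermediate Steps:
$I = 2$ ($I = -1 + 3 = 2$)
$\left(\left(5 + I\right) 4 + \left(0 - 5\right)^{2}\right)^{2} = \left(\left(5 + 2\right) 4 + \left(0 - 5\right)^{2}\right)^{2} = \left(7 \cdot 4 + \left(-5\right)^{2}\right)^{2} = \left(28 + 25\right)^{2} = 53^{2} = 2809$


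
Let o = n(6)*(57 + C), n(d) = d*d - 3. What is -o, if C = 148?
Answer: -6765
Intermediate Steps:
n(d) = -3 + d² (n(d) = d² - 3 = -3 + d²)
o = 6765 (o = (-3 + 6²)*(57 + 148) = (-3 + 36)*205 = 33*205 = 6765)
-o = -1*6765 = -6765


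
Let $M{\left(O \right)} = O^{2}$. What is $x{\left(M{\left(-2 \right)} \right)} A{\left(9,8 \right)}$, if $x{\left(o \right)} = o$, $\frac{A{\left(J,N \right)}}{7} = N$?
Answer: $224$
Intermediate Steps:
$A{\left(J,N \right)} = 7 N$
$x{\left(M{\left(-2 \right)} \right)} A{\left(9,8 \right)} = \left(-2\right)^{2} \cdot 7 \cdot 8 = 4 \cdot 56 = 224$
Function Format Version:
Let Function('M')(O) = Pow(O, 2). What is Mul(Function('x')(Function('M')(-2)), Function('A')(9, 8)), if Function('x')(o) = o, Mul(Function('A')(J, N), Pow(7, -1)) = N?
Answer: 224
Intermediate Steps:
Function('A')(J, N) = Mul(7, N)
Mul(Function('x')(Function('M')(-2)), Function('A')(9, 8)) = Mul(Pow(-2, 2), Mul(7, 8)) = Mul(4, 56) = 224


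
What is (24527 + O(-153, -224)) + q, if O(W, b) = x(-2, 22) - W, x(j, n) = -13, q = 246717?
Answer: 271384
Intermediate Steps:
O(W, b) = -13 - W
(24527 + O(-153, -224)) + q = (24527 + (-13 - 1*(-153))) + 246717 = (24527 + (-13 + 153)) + 246717 = (24527 + 140) + 246717 = 24667 + 246717 = 271384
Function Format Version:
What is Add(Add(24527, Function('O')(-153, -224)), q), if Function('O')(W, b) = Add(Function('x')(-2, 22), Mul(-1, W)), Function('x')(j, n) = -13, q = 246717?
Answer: 271384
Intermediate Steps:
Function('O')(W, b) = Add(-13, Mul(-1, W))
Add(Add(24527, Function('O')(-153, -224)), q) = Add(Add(24527, Add(-13, Mul(-1, -153))), 246717) = Add(Add(24527, Add(-13, 153)), 246717) = Add(Add(24527, 140), 246717) = Add(24667, 246717) = 271384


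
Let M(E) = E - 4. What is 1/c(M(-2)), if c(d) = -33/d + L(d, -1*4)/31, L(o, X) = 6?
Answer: 62/353 ≈ 0.17564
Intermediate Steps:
M(E) = -4 + E
c(d) = 6/31 - 33/d (c(d) = -33/d + 6/31 = 6/31 - 33/d)
1/c(M(-2)) = 1/(6/31 - 33/(-4 - 2)) = 1/(6/31 - 33/(-6)) = 1/(6/31 - 33*(-⅙)) = 1/(6/31 + 11/2) = 1/(353/62) = 62/353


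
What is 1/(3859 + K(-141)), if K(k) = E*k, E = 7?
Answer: 1/2872 ≈ 0.00034819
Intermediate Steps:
K(k) = 7*k
1/(3859 + K(-141)) = 1/(3859 + 7*(-141)) = 1/(3859 - 987) = 1/2872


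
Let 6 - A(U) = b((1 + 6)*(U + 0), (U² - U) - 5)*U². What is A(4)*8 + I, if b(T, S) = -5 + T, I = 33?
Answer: -2863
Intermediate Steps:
A(U) = 6 - U²*(-5 + 7*U) (A(U) = 6 - (-5 + (1 + 6)*(U + 0))*U² = 6 - (-5 + 7*U)*U² = 6 - U²*(-5 + 7*U))
A(4)*8 + I = (6 + 4²*(5 - 7*4))*8 + 33 = (6 + 16*(5 - 28))*8 + 33 = (6 + 16*(-23))*8 + 33 = (6 - 368)*8 + 33 = -362*8 + 33 = -2896 + 33 = -2863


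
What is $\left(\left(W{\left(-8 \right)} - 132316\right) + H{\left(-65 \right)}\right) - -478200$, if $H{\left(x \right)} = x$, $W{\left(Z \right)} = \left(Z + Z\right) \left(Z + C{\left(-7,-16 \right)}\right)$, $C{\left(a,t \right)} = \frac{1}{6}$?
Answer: $\frac{1037833}{3} \approx 3.4594 \cdot 10^{5}$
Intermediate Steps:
$C{\left(a,t \right)} = \frac{1}{6}$
$W{\left(Z \right)} = 2 Z \left(\frac{1}{6} + Z\right)$ ($W{\left(Z \right)} = \left(Z + Z\right) \left(Z + \frac{1}{6}\right) = 2 Z \left(\frac{1}{6} + Z\right)$)
$\left(\left(W{\left(-8 \right)} - 132316\right) + H{\left(-65 \right)}\right) - -478200 = \left(\left(\frac{1}{3} \left(-8\right) \left(1 + 6 \left(-8\right)\right) - 132316\right) - 65\right) - -478200 = \left(\left(\frac{1}{3} \left(-8\right) \left(1 - 48\right) - 132316\right) - 65\right) + 478200 = \left(\left(\frac{1}{3} \left(-8\right) \left(-47\right) - 132316\right) - 65\right) + 478200 = \left(\left(\frac{376}{3} - 132316\right) - 65\right) + 478200 = \left(- \frac{396572}{3} - 65\right) + 478200 = - \frac{396767}{3} + 478200 = \frac{1037833}{3}$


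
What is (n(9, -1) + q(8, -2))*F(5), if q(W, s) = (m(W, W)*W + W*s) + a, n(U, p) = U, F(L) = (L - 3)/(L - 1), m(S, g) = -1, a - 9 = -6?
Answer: -6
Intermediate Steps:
a = 3 (a = 9 - 6 = 3)
F(L) = (-3 + L)/(-1 + L)
q(W, s) = 3 - W + W*s (q(W, s) = (-W + W*s) + 3 = 3 - W + W*s)
(n(9, -1) + q(8, -2))*F(5) = (9 + (3 - 1*8 + 8*(-2)))*((-3 + 5)/(-1 + 5)) = (9 + (3 - 8 - 16))*(2/4) = (9 - 21)*((¼)*2) = -12*½ = -6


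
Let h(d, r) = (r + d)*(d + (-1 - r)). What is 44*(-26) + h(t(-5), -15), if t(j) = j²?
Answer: -754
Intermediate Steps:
h(d, r) = (d + r)*(-1 + d - r)
44*(-26) + h(t(-5), -15) = 44*(-26) + (((-5)²)² - 1*(-5)² - 1*(-15) - 1*(-15)²) = -1144 + (25² - 1*25 + 15 - 1*225) = -1144 + (625 - 25 + 15 - 225) = -1144 + 390 = -754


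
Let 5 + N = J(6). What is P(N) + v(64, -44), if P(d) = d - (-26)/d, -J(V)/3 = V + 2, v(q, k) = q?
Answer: 989/29 ≈ 34.103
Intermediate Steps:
J(V) = -6 - 3*V (J(V) = -3*(V + 2) = -3*(2 + V) = -6 - 3*V)
N = -29 (N = -5 + (-6 - 3*6) = -5 + (-6 - 18) = -5 - 24 = -29)
P(d) = d + 26/d
P(N) + v(64, -44) = (-29 + 26/(-29)) + 64 = (-29 + 26*(-1/29)) + 64 = (-29 - 26/29) + 64 = -867/29 + 64 = 989/29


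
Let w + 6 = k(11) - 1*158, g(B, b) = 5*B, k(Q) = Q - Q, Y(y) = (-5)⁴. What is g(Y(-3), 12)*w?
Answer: -512500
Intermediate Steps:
Y(y) = 625
k(Q) = 0
w = -164 (w = -6 + (0 - 1*158) = -6 + (0 - 158) = -6 - 158 = -164)
g(Y(-3), 12)*w = (5*625)*(-164) = 3125*(-164) = -512500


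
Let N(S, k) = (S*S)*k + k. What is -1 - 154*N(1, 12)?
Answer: -3697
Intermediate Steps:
N(S, k) = k + k*S² (N(S, k) = S²*k + k = k*S² + k = k + k*S²)
-1 - 154*N(1, 12) = -1 - 1848*(1 + 1²) = -1 - 1848*(1 + 1) = -1 - 1848*2 = -1 - 154*24 = -1 - 3696 = -3697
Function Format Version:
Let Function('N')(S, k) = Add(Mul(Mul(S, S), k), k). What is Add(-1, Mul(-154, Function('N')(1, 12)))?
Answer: -3697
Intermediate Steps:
Function('N')(S, k) = Add(k, Mul(k, Pow(S, 2))) (Function('N')(S, k) = Add(Mul(Pow(S, 2), k), k) = Add(Mul(k, Pow(S, 2)), k) = Add(k, Mul(k, Pow(S, 2))))
Add(-1, Mul(-154, Function('N')(1, 12))) = Add(-1, Mul(-154, Mul(12, Add(1, Pow(1, 2))))) = Add(-1, Mul(-154, Mul(12, Add(1, 1)))) = Add(-1, Mul(-154, Mul(12, 2))) = Add(-1, Mul(-154, 24)) = Add(-1, -3696) = -3697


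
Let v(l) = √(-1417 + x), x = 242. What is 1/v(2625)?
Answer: -I*√47/235 ≈ -0.029173*I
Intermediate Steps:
v(l) = 5*I*√47 (v(l) = √(-1417 + 242) = √(-1175) = 5*I*√47)
1/v(2625) = 1/(5*I*√47) = -I*√47/235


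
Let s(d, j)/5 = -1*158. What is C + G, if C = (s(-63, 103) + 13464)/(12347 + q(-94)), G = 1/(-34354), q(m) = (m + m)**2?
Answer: 435354905/1638376614 ≈ 0.26572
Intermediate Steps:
q(m) = 4*m**2 (q(m) = (2*m)**2 = 4*m**2)
s(d, j) = -790 (s(d, j) = 5*(-1*158) = 5*(-158) = -790)
G = -1/34354 ≈ -2.9109e-5
C = 12674/47691 (C = (-790 + 13464)/(12347 + 4*(-94)**2) = 12674/(12347 + 4*8836) = 12674/(12347 + 35344) = 12674/47691 ≈ 0.26575)
C + G = 12674/47691 - 1/34354 = 435354905/1638376614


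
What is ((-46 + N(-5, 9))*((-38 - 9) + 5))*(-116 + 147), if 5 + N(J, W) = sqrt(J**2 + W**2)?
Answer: 66402 - 1302*sqrt(106) ≈ 52997.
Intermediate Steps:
N(J, W) = -5 + sqrt(J**2 + W**2)
((-46 + N(-5, 9))*((-38 - 9) + 5))*(-116 + 147) = ((-46 + (-5 + sqrt((-5)**2 + 9**2)))*((-38 - 9) + 5))*(-116 + 147) = ((-46 + (-5 + sqrt(25 + 81)))*(-47 + 5))*31 = ((-46 + (-5 + sqrt(106)))*(-42))*31 = ((-51 + sqrt(106))*(-42))*31 = (2142 - 42*sqrt(106))*31 = 66402 - 1302*sqrt(106)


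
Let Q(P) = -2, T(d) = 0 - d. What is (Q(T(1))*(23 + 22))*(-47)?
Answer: 4230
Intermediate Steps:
T(d) = -d
(Q(T(1))*(23 + 22))*(-47) = -2*(23 + 22)*(-47) = -2*45*(-47) = -90*(-47) = 4230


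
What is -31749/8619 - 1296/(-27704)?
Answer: -36183503/9949199 ≈ -3.6368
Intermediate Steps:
-31749/8619 - 1296/(-27704) = -31749*1/8619 - 1296*(-1/27704) = -10583/2873 + 162/3463 = -36183503/9949199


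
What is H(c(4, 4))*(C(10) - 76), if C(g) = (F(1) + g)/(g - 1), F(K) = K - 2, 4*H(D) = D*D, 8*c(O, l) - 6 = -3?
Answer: -675/256 ≈ -2.6367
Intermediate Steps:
c(O, l) = 3/8 (c(O, l) = ¾ + (⅛)*(-3) = ¾ - 3/8 = 3/8)
H(D) = D²/4 (H(D) = (D*D)/4 = D²/4)
F(K) = -2 + K
C(g) = 1 (C(g) = ((-2 + 1) + g)/(g - 1) = (-1 + g)/(-1 + g) = 1)
H(c(4, 4))*(C(10) - 76) = ((3/8)²/4)*(1 - 76) = ((¼)*(9/64))*(-75) = (9/256)*(-75) = -675/256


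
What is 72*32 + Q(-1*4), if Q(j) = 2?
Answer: 2306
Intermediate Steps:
72*32 + Q(-1*4) = 72*32 + 2 = 2304 + 2 = 2306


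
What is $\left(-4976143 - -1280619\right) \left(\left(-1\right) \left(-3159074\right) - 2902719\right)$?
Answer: $-947366055020$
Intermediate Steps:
$\left(-4976143 - -1280619\right) \left(\left(-1\right) \left(-3159074\right) - 2902719\right) = \left(-4976143 + 1280619\right) \left(3159074 - 2902719\right) = \left(-3695524\right) 256355 = -947366055020$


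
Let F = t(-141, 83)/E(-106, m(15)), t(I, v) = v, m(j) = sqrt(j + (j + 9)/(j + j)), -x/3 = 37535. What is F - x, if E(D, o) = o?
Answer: 112605 + 83*sqrt(395)/79 ≈ 1.1263e+5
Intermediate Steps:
x = -112605 (x = -3*37535 = -112605)
m(j) = sqrt(j + (9 + j)/(2*j)) (m(j) = sqrt(j + (9 + j)/((2*j))) = sqrt(j + (9 + j)*(1/(2*j))) = sqrt(j + (9 + j)/(2*j)))
F = 83*sqrt(395)/79 (F = 83/((sqrt(2 + 4*15 + 18/15)/2)) = 83/((sqrt(2 + 60 + 18*(1/15))/2)) = 83/((sqrt(2 + 60 + 6/5)/2)) = 83/((sqrt(316/5)/2)) = 83/(((2*sqrt(395)/5)/2)) = 83/((sqrt(395)/5)) = 83*(sqrt(395)/79) = 83*sqrt(395)/79 ≈ 20.881)
F - x = 83*sqrt(395)/79 - 1*(-112605) = 83*sqrt(395)/79 + 112605 = 112605 + 83*sqrt(395)/79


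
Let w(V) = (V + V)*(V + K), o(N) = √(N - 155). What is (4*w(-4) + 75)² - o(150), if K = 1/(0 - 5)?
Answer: 1096209/25 - I*√5 ≈ 43848.0 - 2.2361*I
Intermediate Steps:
K = -⅕ (K = 1/(-5) = -⅕ ≈ -0.20000)
o(N) = √(-155 + N)
w(V) = 2*V*(-⅕ + V) (w(V) = (V + V)*(V - ⅕) = (2*V)*(-⅕ + V) = 2*V*(-⅕ + V))
(4*w(-4) + 75)² - o(150) = (4*((⅖)*(-4)*(-1 + 5*(-4))) + 75)² - √(-155 + 150) = (4*((⅖)*(-4)*(-1 - 20)) + 75)² - √(-5) = (4*((⅖)*(-4)*(-21)) + 75)² - I*√5 = (4*(168/5) + 75)² - I*√5 = (672/5 + 75)² - I*√5 = (1047/5)² - I*√5 = 1096209/25 - I*√5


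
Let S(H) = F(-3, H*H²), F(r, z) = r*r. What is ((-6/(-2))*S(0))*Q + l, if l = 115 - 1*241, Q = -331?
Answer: -9063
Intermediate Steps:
l = -126 (l = 115 - 241 = -126)
F(r, z) = r²
S(H) = 9 (S(H) = (-3)² = 9)
((-6/(-2))*S(0))*Q + l = ((-6/(-2))*9)*(-331) - 126 = (-½*(-6)*9)*(-331) - 126 = (3*9)*(-331) - 126 = 27*(-331) - 126 = -8937 - 126 = -9063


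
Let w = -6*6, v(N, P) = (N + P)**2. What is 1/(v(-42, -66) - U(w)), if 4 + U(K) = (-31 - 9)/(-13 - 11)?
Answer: 3/34999 ≈ 8.5717e-5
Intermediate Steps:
w = -36
U(K) = -7/3 (U(K) = -4 + (-31 - 9)/(-13 - 11) = -4 - 40/(-24) = -4 - 40*(-1/24) = -4 + 5/3 = -7/3)
1/(v(-42, -66) - U(w)) = 1/((-42 - 66)**2 - 1*(-7/3)) = 1/((-108)**2 + 7/3) = 1/(11664 + 7/3) = 1/(34999/3) = 3/34999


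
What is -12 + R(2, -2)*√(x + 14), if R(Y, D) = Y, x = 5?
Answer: -12 + 2*√19 ≈ -3.2822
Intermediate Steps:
-12 + R(2, -2)*√(x + 14) = -12 + 2*√(5 + 14) = -12 + 2*√19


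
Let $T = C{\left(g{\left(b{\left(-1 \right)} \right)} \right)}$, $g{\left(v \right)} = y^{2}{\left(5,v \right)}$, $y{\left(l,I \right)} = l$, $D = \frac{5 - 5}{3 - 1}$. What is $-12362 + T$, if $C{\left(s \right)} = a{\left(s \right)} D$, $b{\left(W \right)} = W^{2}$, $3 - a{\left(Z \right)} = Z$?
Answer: $-12362$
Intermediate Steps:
$a{\left(Z \right)} = 3 - Z$
$D = 0$ ($D = \frac{0}{2} = 0 \cdot \frac{1}{2} = 0$)
$g{\left(v \right)} = 25$ ($g{\left(v \right)} = 5^{2} = 25$)
$C{\left(s \right)} = 0$ ($C{\left(s \right)} = \left(3 - s\right) 0 = 0$)
$T = 0$
$-12362 + T = -12362 + 0 = -12362$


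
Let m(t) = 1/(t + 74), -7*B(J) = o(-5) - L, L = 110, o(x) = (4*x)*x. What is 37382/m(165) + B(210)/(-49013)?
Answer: 3065277235108/343091 ≈ 8.9343e+6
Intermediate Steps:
o(x) = 4*x²
B(J) = 10/7 (B(J) = -(4*(-5)² - 1*110)/7 = -(4*25 - 110)/7 = -(100 - 110)/7 = -⅐*(-10) = 10/7)
m(t) = 1/(74 + t)
37382/m(165) + B(210)/(-49013) = 37382/(1/(74 + 165)) + (10/7)/(-49013) = 37382/(1/239) + (10/7)*(-1/49013) = 37382/(1/239) - 10/343091 = 37382*239 - 10/343091 = 8934298 - 10/343091 = 3065277235108/343091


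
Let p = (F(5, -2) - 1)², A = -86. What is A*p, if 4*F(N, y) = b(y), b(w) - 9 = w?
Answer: -387/8 ≈ -48.375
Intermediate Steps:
b(w) = 9 + w
F(N, y) = 9/4 + y/4 (F(N, y) = (9 + y)/4 = 9/4 + y/4)
p = 9/16 (p = ((9/4 + (¼)*(-2)) - 1)² = ((9/4 - ½) - 1)² = (7/4 - 1)² = (¾)² = 9/16 ≈ 0.56250)
A*p = -86*9/16 = -387/8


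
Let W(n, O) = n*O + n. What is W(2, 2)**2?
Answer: 36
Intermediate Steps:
W(n, O) = n + O*n (W(n, O) = O*n + n = n + O*n)
W(2, 2)**2 = (2*(1 + 2))**2 = (2*3)**2 = 6**2 = 36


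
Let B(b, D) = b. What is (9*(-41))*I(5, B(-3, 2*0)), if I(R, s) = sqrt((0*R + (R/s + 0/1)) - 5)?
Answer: -246*I*sqrt(15) ≈ -952.75*I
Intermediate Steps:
I(R, s) = sqrt(-5 + R/s) (I(R, s) = sqrt((0 + (R/s + 0*1)) - 5) = sqrt((0 + (R/s + 0)) - 5) = sqrt((0 + R/s) - 5) = sqrt(R/s - 5) = sqrt(-5 + R/s))
(9*(-41))*I(5, B(-3, 2*0)) = (9*(-41))*sqrt(-5 + 5/(-3)) = -369*sqrt(-5 + 5*(-1/3)) = -369*sqrt(-5 - 5/3) = -246*I*sqrt(15)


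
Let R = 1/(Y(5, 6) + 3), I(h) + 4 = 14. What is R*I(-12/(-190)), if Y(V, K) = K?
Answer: 10/9 ≈ 1.1111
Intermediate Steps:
I(h) = 10 (I(h) = -4 + 14 = 10)
R = 1/9 (R = 1/(6 + 3) = 1/9 ≈ 0.11111)
R*I(-12/(-190)) = (1/9)*10 = 10/9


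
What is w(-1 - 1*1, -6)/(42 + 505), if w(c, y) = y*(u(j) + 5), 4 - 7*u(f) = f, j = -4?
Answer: -258/3829 ≈ -0.067381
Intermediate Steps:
u(f) = 4/7 - f/7
w(c, y) = 43*y/7 (w(c, y) = y*((4/7 - 1/7*(-4)) + 5) = y*((4/7 + 4/7) + 5) = y*(8/7 + 5) = y*(43/7) = 43*y/7)
w(-1 - 1*1, -6)/(42 + 505) = ((43/7)*(-6))/(42 + 505) = -258/7/547 = -258/7*1/547 = -258/3829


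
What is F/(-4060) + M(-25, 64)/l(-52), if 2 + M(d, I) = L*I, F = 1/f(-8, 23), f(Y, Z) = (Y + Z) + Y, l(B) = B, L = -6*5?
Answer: 13655797/369460 ≈ 36.961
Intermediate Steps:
L = -30
f(Y, Z) = Z + 2*Y
F = ⅐ (F = 1/(23 + 2*(-8)) = 1/(23 - 16) = 1/7 = ⅐ ≈ 0.14286)
M(d, I) = -2 - 30*I
F/(-4060) + M(-25, 64)/l(-52) = (⅐)/(-4060) + (-2 - 30*64)/(-52) = (⅐)*(-1/4060) + (-2 - 1920)*(-1/52) = -1/28420 - 1922*(-1/52) = -1/28420 + 961/26 = 13655797/369460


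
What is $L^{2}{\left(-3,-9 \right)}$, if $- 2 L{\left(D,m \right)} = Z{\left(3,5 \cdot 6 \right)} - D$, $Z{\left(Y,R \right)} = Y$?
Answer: $9$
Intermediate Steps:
$L{\left(D,m \right)} = - \frac{3}{2} + \frac{D}{2}$ ($L{\left(D,m \right)} = - \frac{3 - D}{2} = - \frac{3}{2} + \frac{D}{2}$)
$L^{2}{\left(-3,-9 \right)} = \left(- \frac{3}{2} + \frac{1}{2} \left(-3\right)\right)^{2} = \left(- \frac{3}{2} - \frac{3}{2}\right)^{2} = \left(-3\right)^{2} = 9$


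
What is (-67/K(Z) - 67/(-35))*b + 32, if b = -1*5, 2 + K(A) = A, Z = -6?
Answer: -1089/56 ≈ -19.446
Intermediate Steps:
K(A) = -2 + A
b = -5
(-67/K(Z) - 67/(-35))*b + 32 = (-67/(-2 - 6) - 67/(-35))*(-5) + 32 = (-67/(-8) - 67*(-1/35))*(-5) + 32 = (-67*(-⅛) + 67/35)*(-5) + 32 = (67/8 + 67/35)*(-5) + 32 = (2881/280)*(-5) + 32 = -2881/56 + 32 = -1089/56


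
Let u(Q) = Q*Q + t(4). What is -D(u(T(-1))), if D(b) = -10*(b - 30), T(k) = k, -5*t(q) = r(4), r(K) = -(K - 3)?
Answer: -288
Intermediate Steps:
r(K) = 3 - K (r(K) = -(-3 + K) = 3 - K)
t(q) = 1/5 (t(q) = -(3 - 1*4)/5 = -(3 - 4)/5 = -1/5*(-1) = 1/5)
u(Q) = 1/5 + Q**2 (u(Q) = Q*Q + 1/5 = Q**2 + 1/5 = 1/5 + Q**2)
D(b) = 300 - 10*b (D(b) = -10*(-30 + b) = 300 - 10*b)
-D(u(T(-1))) = -(300 - 10*(1/5 + (-1)**2)) = -(300 - 10*(1/5 + 1)) = -(300 - 10*6/5) = -(300 - 12) = -1*288 = -288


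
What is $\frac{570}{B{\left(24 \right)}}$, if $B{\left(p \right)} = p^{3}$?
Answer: $\frac{95}{2304} \approx 0.041233$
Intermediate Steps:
$\frac{570}{B{\left(24 \right)}} = \frac{570}{24^{3}} = \frac{570}{13824} = 570 \cdot \frac{1}{13824} = \frac{95}{2304}$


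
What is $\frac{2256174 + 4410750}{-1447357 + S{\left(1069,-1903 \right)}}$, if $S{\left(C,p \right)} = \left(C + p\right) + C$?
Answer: $- \frac{1111154}{241187} \approx -4.607$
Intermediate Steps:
$S{\left(C,p \right)} = p + 2 C$
$\frac{2256174 + 4410750}{-1447357 + S{\left(1069,-1903 \right)}} = \frac{2256174 + 4410750}{-1447357 + \left(-1903 + 2 \cdot 1069\right)} = \frac{6666924}{-1447357 + \left(-1903 + 2138\right)} = \frac{6666924}{-1447357 + 235} = \frac{6666924}{-1447122} = 6666924 \left(- \frac{1}{1447122}\right) = - \frac{1111154}{241187}$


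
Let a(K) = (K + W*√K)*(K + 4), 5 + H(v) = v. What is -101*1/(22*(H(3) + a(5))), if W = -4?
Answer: 4343/101882 + 1818*√5/50941 ≈ 0.12243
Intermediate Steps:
H(v) = -5 + v
a(K) = (4 + K)*(K - 4*√K) (a(K) = (K - 4*√K)*(K + 4) = (K - 4*√K)*(4 + K) = (4 + K)*(K - 4*√K))
-101*1/(22*(H(3) + a(5))) = -101*1/(22*((-5 + 3) + (5² - 16*√5 - 20*√5 + 4*5))) = -101*1/(22*(-2 + (25 - 16*√5 - 20*√5 + 20))) = -101*1/(22*(-2 + (45 - 36*√5))) = -101*1/(22*(43 - 36*√5)) = -101/(946 - 792*√5)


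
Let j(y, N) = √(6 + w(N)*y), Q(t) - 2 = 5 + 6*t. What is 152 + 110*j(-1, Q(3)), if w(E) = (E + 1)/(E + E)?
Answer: 152 + 22*√137 ≈ 409.50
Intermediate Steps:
w(E) = (1 + E)/(2*E) (w(E) = (1 + E)/((2*E)) = (1 + E)*(1/(2*E)) = (1 + E)/(2*E))
Q(t) = 7 + 6*t (Q(t) = 2 + (5 + 6*t) = 7 + 6*t)
j(y, N) = √(6 + y*(1 + N)/(2*N)) (j(y, N) = √(6 + ((1 + N)/(2*N))*y) = √(6 + y*(1 + N)/(2*N)))
152 + 110*j(-1, Q(3)) = 152 + 110*(√(24 + 2*(-1) + 2*(-1)/(7 + 6*3))/2) = 152 + 110*(√(24 - 2 + 2*(-1)/(7 + 18))/2) = 152 + 110*(√(24 - 2 + 2*(-1)/25)/2) = 152 + 110*(√(24 - 2 + 2*(-1)*(1/25))/2) = 152 + 110*(√(24 - 2 - 2/25)/2) = 152 + 110*(√(548/25)/2) = 152 + 110*((2*√137/5)/2) = 152 + 110*(√137/5) = 152 + 22*√137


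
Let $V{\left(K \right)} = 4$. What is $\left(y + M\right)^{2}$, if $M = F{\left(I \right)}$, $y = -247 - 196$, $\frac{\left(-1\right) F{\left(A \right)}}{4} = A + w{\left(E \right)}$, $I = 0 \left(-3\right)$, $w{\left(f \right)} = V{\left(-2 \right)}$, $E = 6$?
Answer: $210681$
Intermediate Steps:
$w{\left(f \right)} = 4$
$I = 0$
$F{\left(A \right)} = -16 - 4 A$ ($F{\left(A \right)} = - 4 \left(A + 4\right) = - 4 \left(4 + A\right) = -16 - 4 A$)
$y = -443$
$M = -16$ ($M = -16 - 0 = -16 + 0 = -16$)
$\left(y + M\right)^{2} = \left(-443 - 16\right)^{2} = \left(-459\right)^{2} = 210681$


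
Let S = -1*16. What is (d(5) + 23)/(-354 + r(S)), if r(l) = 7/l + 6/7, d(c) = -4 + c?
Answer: -2688/39601 ≈ -0.067877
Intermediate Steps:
S = -16
r(l) = 6/7 + 7/l (r(l) = 7/l + 6*(⅐) = 7/l + 6/7 = 6/7 + 7/l)
(d(5) + 23)/(-354 + r(S)) = ((-4 + 5) + 23)/(-354 + (6/7 + 7/(-16))) = (1 + 23)/(-354 + (6/7 + 7*(-1/16))) = 24/(-354 + (6/7 - 7/16)) = 24/(-354 + 47/112) = 24/(-39601/112) = 24*(-112/39601) = -2688/39601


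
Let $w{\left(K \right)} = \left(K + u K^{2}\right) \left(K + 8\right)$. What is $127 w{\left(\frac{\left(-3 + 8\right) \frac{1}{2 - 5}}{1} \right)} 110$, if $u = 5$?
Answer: $\frac{29197300}{27} \approx 1.0814 \cdot 10^{6}$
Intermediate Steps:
$w{\left(K \right)} = \left(8 + K\right) \left(K + 5 K^{2}\right)$ ($w{\left(K \right)} = \left(K + 5 K^{2}\right) \left(K + 8\right) = \left(K + 5 K^{2}\right) \left(8 + K\right) = \left(8 + K\right) \left(K + 5 K^{2}\right)$)
$127 w{\left(\frac{\left(-3 + 8\right) \frac{1}{2 - 5}}{1} \right)} 110 = 127 \frac{\left(-3 + 8\right) \frac{1}{2 - 5}}{1} \left(8 + 5 \left(\frac{\left(-3 + 8\right) \frac{1}{2 - 5}}{1}\right)^{2} + 41 \frac{\left(-3 + 8\right) \frac{1}{2 - 5}}{1}\right) 110 = 127 \frac{5}{-3} \cdot 1 \left(8 + 5 \left(\frac{5}{-3} \cdot 1\right)^{2} + 41 \frac{5}{-3} \cdot 1\right) 110 = 127 \cdot 5 \left(- \frac{1}{3}\right) 1 \left(8 + 5 \left(5 \left(- \frac{1}{3}\right) 1\right)^{2} + 41 \cdot 5 \left(- \frac{1}{3}\right) 1\right) 110 = 127 \left(- \frac{5}{3}\right) 1 \left(8 + 5 \left(\left(- \frac{5}{3}\right) 1\right)^{2} + 41 \left(\left(- \frac{5}{3}\right) 1\right)\right) 110 = 127 \left(- \frac{5 \left(8 + 5 \left(- \frac{5}{3}\right)^{2} + 41 \left(- \frac{5}{3}\right)\right)}{3}\right) 110 = 127 \left(- \frac{5 \left(8 + 5 \cdot \frac{25}{9} - \frac{205}{3}\right)}{3}\right) 110 = 127 \left(- \frac{5 \left(8 + \frac{125}{9} - \frac{205}{3}\right)}{3}\right) 110 = 127 \left(\left(- \frac{5}{3}\right) \left(- \frac{418}{9}\right)\right) 110 = 127 \cdot \frac{2090}{27} \cdot 110 = \frac{265430}{27} \cdot 110 = \frac{29197300}{27}$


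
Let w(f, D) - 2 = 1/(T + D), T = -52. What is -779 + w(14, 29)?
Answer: -17872/23 ≈ -777.04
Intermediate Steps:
w(f, D) = 2 + 1/(-52 + D)
-779 + w(14, 29) = -779 + (-103 + 2*29)/(-52 + 29) = -779 + (-103 + 58)/(-23) = -779 - 1/23*(-45) = -779 + 45/23 = -17872/23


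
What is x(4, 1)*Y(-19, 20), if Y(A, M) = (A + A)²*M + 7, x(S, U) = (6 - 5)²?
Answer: 28887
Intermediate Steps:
x(S, U) = 1 (x(S, U) = 1² = 1)
Y(A, M) = 7 + 4*M*A² (Y(A, M) = (2*A)²*M + 7 = (4*A²)*M + 7 = 4*M*A² + 7 = 7 + 4*M*A²)
x(4, 1)*Y(-19, 20) = 1*(7 + 4*20*(-19)²) = 1*(7 + 4*20*361) = 1*(7 + 28880) = 1*28887 = 28887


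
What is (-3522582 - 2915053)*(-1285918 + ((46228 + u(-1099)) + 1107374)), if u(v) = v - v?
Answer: 851802112660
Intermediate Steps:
u(v) = 0
(-3522582 - 2915053)*(-1285918 + ((46228 + u(-1099)) + 1107374)) = (-3522582 - 2915053)*(-1285918 + ((46228 + 0) + 1107374)) = -6437635*(-1285918 + (46228 + 1107374)) = -6437635*(-1285918 + 1153602) = -6437635*(-132316) = 851802112660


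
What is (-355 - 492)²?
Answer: 717409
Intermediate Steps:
(-355 - 492)² = (-847)² = 717409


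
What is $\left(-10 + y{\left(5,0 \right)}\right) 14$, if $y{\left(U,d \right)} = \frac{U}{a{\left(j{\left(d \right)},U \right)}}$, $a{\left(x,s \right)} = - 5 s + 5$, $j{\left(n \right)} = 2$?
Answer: $- \frac{287}{2} \approx -143.5$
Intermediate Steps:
$a{\left(x,s \right)} = 5 - 5 s$
$y{\left(U,d \right)} = \frac{U}{5 - 5 U}$
$\left(-10 + y{\left(5,0 \right)}\right) 14 = \left(-10 - \frac{5}{-5 + 5 \cdot 5}\right) 14 = \left(-10 - \frac{5}{-5 + 25}\right) 14 = \left(-10 - \frac{5}{20}\right) 14 = \left(-10 - 5 \cdot \frac{1}{20}\right) 14 = \left(-10 - \frac{1}{4}\right) 14 = \left(- \frac{41}{4}\right) 14 = - \frac{287}{2}$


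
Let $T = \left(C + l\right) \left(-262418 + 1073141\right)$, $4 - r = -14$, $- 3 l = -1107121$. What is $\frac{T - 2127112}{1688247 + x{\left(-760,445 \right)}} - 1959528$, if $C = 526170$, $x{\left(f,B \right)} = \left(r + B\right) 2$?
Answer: $- \frac{2584216310385}{1689173} \approx -1.5299 \cdot 10^{6}$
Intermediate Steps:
$l = \frac{1107121}{3}$ ($l = \left(- \frac{1}{3}\right) \left(-1107121\right) = \frac{1107121}{3} \approx 3.6904 \cdot 10^{5}$)
$r = 18$ ($r = 4 - -14 = 4 + 14 = 18$)
$x{\left(f,B \right)} = 36 + 2 B$ ($x{\left(f,B \right)} = \left(18 + B\right) 2 = 36 + 2 B$)
$T = 725767607071$ ($T = \left(526170 + \frac{1107121}{3}\right) \left(-262418 + 1073141\right) = \frac{2685631}{3} \cdot 810723 = 725767607071$)
$\frac{T - 2127112}{1688247 + x{\left(-760,445 \right)}} - 1959528 = \frac{725767607071 - 2127112}{1688247 + \left(36 + 2 \cdot 445\right)} - 1959528 = \frac{725765479959}{1688247 + \left(36 + 890\right)} - 1959528 = \frac{725765479959}{1688247 + 926} - 1959528 = \frac{725765479959}{1689173} - 1959528 = - \frac{2584216310385}{1689173}$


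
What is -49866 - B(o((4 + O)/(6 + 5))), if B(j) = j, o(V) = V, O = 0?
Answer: -548530/11 ≈ -49866.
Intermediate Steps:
-49866 - B(o((4 + O)/(6 + 5))) = -49866 - (4 + 0)/(6 + 5) = -49866 - 4/11 = -548530/11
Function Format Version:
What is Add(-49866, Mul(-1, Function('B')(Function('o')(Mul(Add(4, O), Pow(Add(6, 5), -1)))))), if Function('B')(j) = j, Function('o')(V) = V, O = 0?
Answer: Rational(-548530, 11) ≈ -49866.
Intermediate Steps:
Add(-49866, Mul(-1, Function('B')(Function('o')(Mul(Add(4, O), Pow(Add(6, 5), -1)))))) = Add(-49866, Mul(-1, Mul(Add(4, 0), Pow(Add(6, 5), -1)))) = Add(-49866, Mul(-1, Mul(4, Pow(11, -1)))) = Add(-49866, Mul(-1, Mul(4, Rational(1, 11)))) = Add(-49866, Mul(-1, Rational(4, 11))) = Add(-49866, Rational(-4, 11)) = Rational(-548530, 11)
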